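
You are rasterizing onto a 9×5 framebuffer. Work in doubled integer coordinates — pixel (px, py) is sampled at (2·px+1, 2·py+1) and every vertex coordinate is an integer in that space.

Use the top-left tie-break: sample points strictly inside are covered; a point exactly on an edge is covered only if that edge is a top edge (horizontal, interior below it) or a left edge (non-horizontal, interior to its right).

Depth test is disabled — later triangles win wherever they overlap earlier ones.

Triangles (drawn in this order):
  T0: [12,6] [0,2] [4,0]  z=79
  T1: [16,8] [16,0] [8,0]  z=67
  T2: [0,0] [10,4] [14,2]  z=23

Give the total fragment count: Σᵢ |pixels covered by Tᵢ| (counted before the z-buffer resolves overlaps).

T0:
  2·area = 40
  edge (12, 6)→(0, 2): d=(-12,-4) top-left  bias=+0
  edge (0, 2)→(4, 0): d=(4,-2) top-left  bias=+0
  edge (4, 0)→(12, 6): d=(8,6) right/bottom  bias=-1
    (1,0)@(3, 1): e=[24,2,14] → █
    (2,0)@(5, 1): e=[32,6,2] → █
    (3,0)@(7, 1): e=[40,10,-10] → ·
    (1,1)@(3, 3): e=[0,10,30] → █  [on edge]
    (3,1)@(7, 3): e=[16,18,6] → █
    (4,1)@(9, 3): e=[24,22,-6] → ·
    (1,2)@(3, 5): e=[-24,18,46] → ·
    (2,2)@(5, 5): e=[-16,22,34] → ·
    (3,2)@(7, 5): e=[-8,26,22] → ·
    (4,2)@(9, 5): e=[0,30,10] → █  [on edge]
    (5,2)@(11, 5): e=[8,34,-2] → ·
    (4,3)@(9, 7): e=[-24,38,26] → ·
    (7,3)@(15, 7): e=[0,50,-10] → ·  [on edge]
  covered (6 px):
    · █ █ · · · · · ·
    · █ █ █ · · · · ·
    · · · · █ · · · ·
    · · · · · · · · ·
    · · · · · · · · ·
T1:
  2·area = 64  (B↔C swapped to make it positive)
  edge (16, 8)→(8, 0): d=(-8,-8) top-left  bias=+0
  edge (8, 0)→(16, 0): d=(8,0) top-left  bias=+0
  edge (16, 0)→(16, 8): d=(0,8) right/bottom  bias=-1
    (4,0)@(9, 1): e=[0,8,56] → █  [on edge]
    (5,0)@(11, 1): e=[16,8,40] → █
    (6,0)@(13, 1): e=[32,8,24] → █
    (7,0)@(15, 1): e=[48,8,8] → █
    (8,0)@(17, 1): e=[64,8,-8] → ·
    (4,1)@(9, 3): e=[-16,24,56] → ·
    (5,1)@(11, 3): e=[0,24,40] → █  [on edge]
    (8,1)@(17, 3): e=[48,24,-8] → ·
    (5,2)@(11, 5): e=[-16,40,40] → ·
    (6,2)@(13, 5): e=[0,40,24] → █  [on edge]
    (8,2)@(17, 5): e=[32,40,-8] → ·
    (6,3)@(13, 7): e=[-16,56,24] → ·
    (7,3)@(15, 7): e=[0,56,8] → █  [on edge]
    (8,4)@(17, 9): e=[0,72,-8] → ·  [on edge]
  covered (10 px):
    · · · · █ █ █ █ ·
    · · · · · █ █ █ ·
    · · · · · · █ █ ·
    · · · · · · · █ ·
    · · · · · · · · ·
T2:
  2·area = 36  (B↔C swapped to make it positive)
  edge (0, 0)→(14, 2): d=(14,2) right/bottom  bias=-1
  edge (14, 2)→(10, 4): d=(-4,2) right/bottom  bias=-1
  edge (10, 4)→(0, 0): d=(-10,-4) top-left  bias=+0
    (1,0)@(3, 1): e=[8,26,2] → █
    (2,0)@(5, 1): e=[4,22,10] → █
    (3,0)@(7, 1): e=[0,18,18] → ·  [on edge]
    (1,1)@(3, 3): e=[36,18,-18] → ·
    (2,1)@(5, 3): e=[32,14,-10] → ·
    (4,1)@(9, 3): e=[24,6,6] → █
    (5,1)@(11, 3): e=[20,2,14] → █
    (6,1)@(13, 3): e=[16,-2,22] → ·
    (4,2)@(9, 5): e=[52,-2,-14] → ·
    (5,2)@(11, 5): e=[48,-6,-6] → ·
  covered (4 px):
    · █ █ · · · · · ·
    · · · · █ █ · · ·
    · · · · · · · · ·
    · · · · · · · · ·
    · · · · · · · · ·

Final: 20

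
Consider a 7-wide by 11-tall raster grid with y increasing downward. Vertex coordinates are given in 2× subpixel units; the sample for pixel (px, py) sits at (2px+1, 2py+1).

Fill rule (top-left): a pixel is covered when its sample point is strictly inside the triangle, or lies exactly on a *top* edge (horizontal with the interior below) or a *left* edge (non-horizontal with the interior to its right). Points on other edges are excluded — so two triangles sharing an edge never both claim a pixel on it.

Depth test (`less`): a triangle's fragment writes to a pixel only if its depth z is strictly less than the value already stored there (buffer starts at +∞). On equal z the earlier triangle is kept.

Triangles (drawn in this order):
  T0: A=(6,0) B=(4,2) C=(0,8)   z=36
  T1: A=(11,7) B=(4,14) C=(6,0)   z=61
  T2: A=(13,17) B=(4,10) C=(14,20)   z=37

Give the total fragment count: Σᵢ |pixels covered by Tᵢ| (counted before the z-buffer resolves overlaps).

T0:
  2·area = 4  (B↔C swapped to make it positive)
  edge (6, 0)→(0, 8): d=(-6,8) right/bottom  bias=-1
  edge (0, 8)→(4, 2): d=(4,-6) top-left  bias=+0
  edge (4, 2)→(6, 0): d=(2,-2) top-left  bias=+0
    (2,0)@(5, 1): e=[2,2,0] → X  [on edge]
    (3,0)@(7, 1): e=[-14,14,4] → .
    (1,1)@(3, 3): e=[6,-2,0] → .  [on edge]
    (2,1)@(5, 3): e=[-10,10,4] → .
    (0,2)@(1, 5): e=[10,-6,0] → .  [on edge]
  covered (1 px):
    . . X . . . .
    . . . . . . .
    . . . . . . .
    . . . . . . .
    . . . . . . .
    . . . . . . .
    . . . . . . .
    . . . . . . .
    . . . . . . .
    . . . . . . .
    . . . . . . .
T1:
  2·area = 84
  edge (11, 7)→(4, 14): d=(-7,7) right/bottom  bias=-1
  edge (4, 14)→(6, 0): d=(2,-14) top-left  bias=+0
  edge (6, 0)→(11, 7): d=(5,7) right/bottom  bias=-1
    (3,1)@(7, 3): e=[56,20,8] → X
    (4,1)@(9, 3): e=[42,48,-6] → .
    (3,2)@(7, 5): e=[42,24,18] → X
    (4,2)@(9, 5): e=[28,52,4] → X
    (5,2)@(11, 5): e=[14,80,-10] → .
    (6,2)@(13, 5): e=[0,108,-24] → .  [on edge]
    (2,3)@(5, 7): e=[42,0,42] → X  [on edge]
    (5,3)@(11, 7): e=[0,84,0] → .  [on edge]
    (2,4)@(5, 9): e=[28,4,52] → X
    (4,4)@(9, 9): e=[0,60,24] → .  [on edge]
    (2,5)@(5, 11): e=[14,8,62] → X
    (3,5)@(7, 11): e=[0,36,48] → .  [on edge]
    (2,6)@(5, 13): e=[0,12,72] → .  [on edge]
    (1,7)@(3, 15): e=[0,-12,96] → .  [on edge]
    (0,8)@(1, 17): e=[0,-36,120] → .  [on edge]
    (1,10)@(3, 21): e=[-42,0,126] → .  [on edge]
  covered (9 px):
    . . . . . . .
    . . . X . . .
    . . . X X . .
    . . X X X . .
    . . X X . . .
    . . X . . . .
    . . . . . . .
    . . . . . . .
    . . . . . . .
    . . . . . . .
    . . . . . . .
T2:
  2·area = 20  (B↔C swapped to make it positive)
  edge (13, 17)→(14, 20): d=(1,3) right/bottom  bias=-1
  edge (14, 20)→(4, 10): d=(-10,-10) top-left  bias=+0
  edge (4, 10)→(13, 17): d=(9,7) right/bottom  bias=-1
    (4,2)@(9, 5): e=[0,100,-80] → .  [on edge]
    (0,3)@(1, 7): e=[26,0,-6] → .  [on edge]
    (1,4)@(3, 9): e=[22,0,-2] → .  [on edge]
    (2,5)@(5, 11): e=[18,0,2] → X  [on edge]
    (3,5)@(7, 11): e=[12,20,-12] → .
    (5,5)@(11, 11): e=[0,60,-40] → .  [on edge]
    (2,6)@(5, 13): e=[20,-20,20] → .
    (3,6)@(7, 13): e=[14,0,6] → X  [on edge]
    (4,6)@(9, 13): e=[8,20,-8] → .
    (3,7)@(7, 15): e=[16,-20,24] → .
    (4,7)@(9, 15): e=[10,0,10] → X  [on edge]
    (5,7)@(11, 15): e=[4,20,-4] → .
    (5,8)@(11, 17): e=[6,0,14] → X  [on edge]
    (6,8)@(13, 17): e=[0,20,0] → .  [on edge]
    (6,9)@(13, 19): e=[2,0,18] → X  [on edge]
  covered (5 px):
    . . . . . . .
    . . . . . . .
    . . . . . . .
    . . . . . . .
    . . . . . . .
    . . X . . . .
    . . . X . . .
    . . . . X . .
    . . . . . X .
    . . . . . . X
    . . . . . . .

Answer: 15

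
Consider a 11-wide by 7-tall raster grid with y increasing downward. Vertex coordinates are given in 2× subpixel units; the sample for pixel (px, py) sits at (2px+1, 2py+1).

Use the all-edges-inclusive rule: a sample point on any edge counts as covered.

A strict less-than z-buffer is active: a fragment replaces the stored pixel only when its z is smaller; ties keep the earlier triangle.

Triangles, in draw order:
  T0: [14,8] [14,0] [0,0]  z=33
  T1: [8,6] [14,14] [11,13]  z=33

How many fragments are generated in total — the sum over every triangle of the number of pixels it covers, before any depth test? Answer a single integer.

T0:
  2·area = 112  (B↔C swapped to make it positive)
  edge (14, 8)→(0, 0): d=(-14,-8) inclusive
  edge (0, 0)→(14, 0): d=(14,0) inclusive
  edge (14, 0)→(14, 8): d=(0,8) inclusive
    (1,0)@(3, 1): e=[10,14,88] → #
    (2,0)@(5, 1): e=[26,14,72] → #
    (3,0)@(7, 1): e=[42,14,56] → #
    (4,0)@(9, 1): e=[58,14,40] → #
    (5,0)@(11, 1): e=[74,14,24] → #
    (6,0)@(13, 1): e=[90,14,8] → #
    (7,0)@(15, 1): e=[106,14,-8] → ·
    (1,1)@(3, 3): e=[-18,42,88] → ·
    (2,1)@(5, 3): e=[-2,42,72] → ·
    (3,1)@(7, 3): e=[14,42,56] → #
    (7,1)@(15, 3): e=[78,42,-8] → ·
    (3,2)@(7, 5): e=[-14,70,56] → ·
  covered (14 px):
    · # # # # # # · · · ·
    · · · # # # # · · · ·
    · · · · # # # · · · ·
    · · · · · · # · · · ·
    · · · · · · · · · · ·
    · · · · · · · · · · ·
    · · · · · · · · · · ·
T1:
  2·area = 18
  edge (8, 6)→(14, 14): d=(6,8) inclusive
  edge (14, 14)→(11, 13): d=(-3,-1) inclusive
  edge (11, 13)→(8, 6): d=(-3,-7) inclusive
    (2,5)@(5, 11): e=[54,0,-36] → ·  [on edge]
    (5,5)@(11, 11): e=[6,6,6] → #
    (6,5)@(13, 11): e=[-10,8,20] → ·
    (5,6)@(11, 13): e=[18,0,0] → #  [on edge]
    (6,6)@(13, 13): e=[2,2,14] → #
    (7,6)@(15, 13): e=[-14,4,28] → ·
  covered (3 px):
    · · · · · · · · · · ·
    · · · · · · · · · · ·
    · · · · · · · · · · ·
    · · · · · · · · · · ·
    · · · · · · · · · · ·
    · · · · · # · · · · ·
    · · · · · # # · · · ·

Result: 17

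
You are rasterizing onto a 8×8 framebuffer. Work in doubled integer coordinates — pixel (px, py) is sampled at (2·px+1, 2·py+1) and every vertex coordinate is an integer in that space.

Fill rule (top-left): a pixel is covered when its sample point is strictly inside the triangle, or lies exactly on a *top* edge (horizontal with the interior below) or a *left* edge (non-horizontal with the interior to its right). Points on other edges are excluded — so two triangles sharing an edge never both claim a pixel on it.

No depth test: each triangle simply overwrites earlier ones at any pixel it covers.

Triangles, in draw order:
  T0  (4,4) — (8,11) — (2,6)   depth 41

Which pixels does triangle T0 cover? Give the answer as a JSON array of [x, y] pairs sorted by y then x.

T0:
  2·area = 22
  edge (4, 4)→(8, 11): d=(4,7) right/bottom  bias=-1
  edge (8, 11)→(2, 6): d=(-6,-5) top-left  bias=+0
  edge (2, 6)→(4, 4): d=(2,-2) top-left  bias=+0
    (3,0)@(7, 1): e=[-33,55,0] → ·  [on edge]
    (2,1)@(5, 3): e=[-11,33,0] → ·  [on edge]
    (1,2)@(3, 5): e=[11,11,0] → █  [on edge]
    (2,2)@(5, 5): e=[-3,21,4] → ·
    (0,3)@(1, 7): e=[33,-11,0] → ·  [on edge]
    (1,3)@(3, 7): e=[19,-1,4] → ·
    (2,3)@(5, 7): e=[5,9,8] → █
    (3,3)@(7, 7): e=[-9,19,12] → ·
    (2,4)@(5, 9): e=[13,-3,12] → ·
  covered (2 px):
    · · · · · · · ·
    · · · · · · · ·
    · █ · · · · · ·
    · · █ · · · · ·
    · · · · · · · ·
    · · · · · · · ·
    · · · · · · · ·
    · · · · · · · ·

Final: [[1,2],[2,3]]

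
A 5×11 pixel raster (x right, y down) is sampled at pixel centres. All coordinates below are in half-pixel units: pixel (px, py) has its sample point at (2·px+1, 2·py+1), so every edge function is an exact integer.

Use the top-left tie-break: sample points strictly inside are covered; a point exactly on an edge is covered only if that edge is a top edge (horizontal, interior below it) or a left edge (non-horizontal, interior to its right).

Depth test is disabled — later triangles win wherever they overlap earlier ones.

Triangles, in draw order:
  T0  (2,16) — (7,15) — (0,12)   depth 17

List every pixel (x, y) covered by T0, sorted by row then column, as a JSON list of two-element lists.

T0:
  2·area = 22  (B↔C swapped to make it positive)
  edge (2, 16)→(0, 12): d=(-2,-4) top-left  bias=+0
  edge (0, 12)→(7, 15): d=(7,3) right/bottom  bias=-1
  edge (7, 15)→(2, 16): d=(-5,1) right/bottom  bias=-1
    (0,6)@(1, 13): e=[2,4,16] → █
    (1,6)@(3, 13): e=[10,-2,14] → ·
    (0,7)@(1, 15): e=[-2,18,6] → ·
    (1,7)@(3, 15): e=[6,12,4] → █
    (2,7)@(5, 15): e=[14,6,2] → █
    (3,7)@(7, 15): e=[22,0,0] → ·  [on edge]
    (1,8)@(3, 17): e=[2,26,-6] → ·
    (2,8)@(5, 17): e=[10,20,-8] → ·
  covered (3 px):
    · · · · ·
    · · · · ·
    · · · · ·
    · · · · ·
    · · · · ·
    · · · · ·
    █ · · · ·
    · █ █ · ·
    · · · · ·
    · · · · ·
    · · · · ·

Result: [[0,6],[1,7],[2,7]]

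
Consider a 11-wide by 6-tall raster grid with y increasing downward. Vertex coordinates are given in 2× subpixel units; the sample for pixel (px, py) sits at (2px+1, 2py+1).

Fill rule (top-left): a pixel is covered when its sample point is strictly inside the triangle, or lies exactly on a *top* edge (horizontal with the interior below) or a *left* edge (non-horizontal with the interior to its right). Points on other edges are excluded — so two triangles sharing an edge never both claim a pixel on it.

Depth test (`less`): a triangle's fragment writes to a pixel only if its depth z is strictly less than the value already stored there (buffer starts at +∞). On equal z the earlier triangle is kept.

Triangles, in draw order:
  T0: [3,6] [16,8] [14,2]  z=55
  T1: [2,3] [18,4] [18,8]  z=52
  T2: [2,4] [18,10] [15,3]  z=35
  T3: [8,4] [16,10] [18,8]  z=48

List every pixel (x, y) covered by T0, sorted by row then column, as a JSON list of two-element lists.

T0:
  2·area = 74  (B↔C swapped to make it positive)
  edge (3, 6)→(14, 2): d=(11,-4) top-left  bias=+0
  edge (14, 2)→(16, 8): d=(2,6) right/bottom  bias=-1
  edge (16, 8)→(3, 6): d=(-13,-2) top-left  bias=+0
    (6,1)@(13, 3): e=[7,8,59] → X
    (7,1)@(15, 3): e=[15,-4,63] → .
    (3,2)@(7, 5): e=[5,48,21] → X
    (4,2)@(9, 5): e=[13,36,25] → X
    (5,2)@(11, 5): e=[21,24,29] → X
    (7,2)@(15, 5): e=[37,0,37] → .  [on edge]
    (3,3)@(7, 7): e=[27,52,-5] → .
    (4,3)@(9, 7): e=[35,40,-1] → .
    (5,3)@(11, 7): e=[43,28,3] → X
    (7,3)@(15, 7): e=[59,4,11] → X
    (8,3)@(17, 7): e=[67,-8,15] → .
    (5,4)@(11, 9): e=[65,32,-23] → .
    (8,5)@(17, 11): e=[111,0,-37] → .  [on edge]
  covered (8 px):
    . . . . . . . . . . .
    . . . . . . X . . . .
    . . . X X X X . . . .
    . . . . . X X X . . .
    . . . . . . . . . . .
    . . . . . . . . . . .
T1:
  2·area = 64
  edge (2, 3)→(18, 4): d=(16,1) right/bottom  bias=-1
  edge (18, 4)→(18, 8): d=(0,4) right/bottom  bias=-1
  edge (18, 8)→(2, 3): d=(-16,-5) top-left  bias=+0
    (4,2)@(9, 5): e=[25,36,3] → X
    (5,2)@(11, 5): e=[23,28,13] → X
    (6,2)@(13, 5): e=[21,20,23] → X
    (7,2)@(15, 5): e=[19,12,33] → X
    (8,2)@(17, 5): e=[17,4,43] → X
    (9,2)@(19, 5): e=[15,-4,53] → .
    (4,3)@(9, 7): e=[57,36,-29] → .
    (5,3)@(11, 7): e=[55,28,-19] → .
    (6,3)@(13, 7): e=[53,20,-9] → .
    (7,3)@(15, 7): e=[51,12,1] → X
    (9,3)@(19, 7): e=[47,-4,21] → .
    (7,4)@(15, 9): e=[83,12,-31] → .
  covered (7 px):
    . . . . . . . . . . .
    . . . . . . . . . . .
    . . . . X X X X X . .
    . . . . . . . X X . .
    . . . . . . . . . . .
    . . . . . . . . . . .
T2:
  2·area = 94  (B↔C swapped to make it positive)
  edge (2, 4)→(15, 3): d=(13,-1) top-left  bias=+0
  edge (15, 3)→(18, 10): d=(3,7) right/bottom  bias=-1
  edge (18, 10)→(2, 4): d=(-16,-6) top-left  bias=+0
    (7,1)@(15, 3): e=[0,0,94] → .  [on edge]
    (2,2)@(5, 5): e=[16,76,2] → X
    (3,2)@(7, 5): e=[18,62,14] → X
    (4,2)@(9, 5): e=[20,48,26] → X
    (5,2)@(11, 5): e=[22,34,38] → X
    (6,2)@(13, 5): e=[24,20,50] → X
    (7,2)@(15, 5): e=[26,6,62] → X
    (8,2)@(17, 5): e=[28,-8,74] → .
    (2,3)@(5, 7): e=[42,82,-30] → .
    (3,3)@(7, 7): e=[44,68,-18] → .
    (4,3)@(9, 7): e=[46,54,-6] → .
    (5,3)@(11, 7): e=[48,40,6] → X
  covered (10 px):
    . . . . . . . . . . .
    . . . . . . . . . . .
    . . X X X X X X . . .
    . . . . . X X X . . .
    . . . . . . . . X . .
    . . . . . . . . . . .
T3:
  2·area = 28  (B↔C swapped to make it positive)
  edge (8, 4)→(18, 8): d=(10,4) right/bottom  bias=-1
  edge (18, 8)→(16, 10): d=(-2,2) right/bottom  bias=-1
  edge (16, 10)→(8, 4): d=(-8,-6) top-left  bias=+0
    (10,2)@(21, 5): e=[-42,0,70] → .  [on edge]
    (6,3)@(13, 7): e=[10,12,6] → X
    (7,3)@(15, 7): e=[2,8,18] → X
    (8,3)@(17, 7): e=[-6,4,30] → .
    (9,3)@(19, 7): e=[-14,0,42] → .  [on edge]
    (6,4)@(13, 9): e=[30,8,-10] → .
    (7,4)@(15, 9): e=[22,4,2] → X
    (8,4)@(17, 9): e=[14,0,14] → .  [on edge]
    (7,5)@(15, 11): e=[42,0,-14] → .  [on edge]
  covered (3 px):
    . . . . . . . . . . .
    . . . . . . . . . . .
    . . . . . . . . . . .
    . . . . . . X X . . .
    . . . . . . . X . . .
    . . . . . . . . . . .

Answer: [[6,1],[3,2],[4,2],[5,2],[6,2],[5,3],[6,3],[7,3]]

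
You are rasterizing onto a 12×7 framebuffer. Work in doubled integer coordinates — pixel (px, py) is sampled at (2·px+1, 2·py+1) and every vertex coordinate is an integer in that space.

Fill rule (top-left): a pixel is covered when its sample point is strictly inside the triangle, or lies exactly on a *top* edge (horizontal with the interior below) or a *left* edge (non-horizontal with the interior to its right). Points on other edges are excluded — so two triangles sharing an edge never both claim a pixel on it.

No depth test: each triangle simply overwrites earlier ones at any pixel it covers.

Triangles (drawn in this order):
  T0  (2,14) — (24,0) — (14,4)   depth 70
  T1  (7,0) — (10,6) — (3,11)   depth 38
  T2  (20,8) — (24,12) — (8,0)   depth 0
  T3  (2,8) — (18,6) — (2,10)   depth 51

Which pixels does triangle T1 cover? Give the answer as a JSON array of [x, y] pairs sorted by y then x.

T0:
  2·area = 52  (B↔C swapped to make it positive)
  edge (2, 14)→(14, 4): d=(12,-10) top-left  bias=+0
  edge (14, 4)→(24, 0): d=(10,-4) top-left  bias=+0
  edge (24, 0)→(2, 14): d=(-22,14) right/bottom  bias=-1
    (8,1)@(17, 3): e=[18,2,32] → X
    (9,1)@(19, 3): e=[38,10,4] → X
    (10,1)@(21, 3): e=[58,18,-24] → .
    (6,2)@(13, 5): e=[2,6,44] → X
    (7,2)@(15, 5): e=[22,14,16] → X
    (8,2)@(17, 5): e=[42,22,-12] → .
    (9,2)@(19, 5): e=[62,30,-40] → .
    (5,3)@(11, 7): e=[6,18,28] → X
    (6,3)@(13, 7): e=[26,26,0] → .  [on edge]
    (7,3)@(15, 7): e=[46,34,-28] → .
    (4,4)@(9, 9): e=[10,30,12] → X
    (5,4)@(11, 9): e=[30,38,-16] → .
  covered (6 px):
    . . . . . . . . . . . .
    . . . . . . . . X X . .
    . . . . . . X X . . . .
    . . . . . X . . . . . .
    . . . . X . . . . . . .
    . . . . . . . . . . . .
    . . . . . . . . . . . .
T1:
  2·area = 57
  edge (7, 0)→(10, 6): d=(3,6) right/bottom  bias=-1
  edge (10, 6)→(3, 11): d=(-7,5) right/bottom  bias=-1
  edge (3, 11)→(7, 0): d=(4,-11) top-left  bias=+0
    (3,0)@(7, 1): e=[3,50,4] → X
    (4,0)@(9, 1): e=[-9,40,26] → .
    (8,0)@(17, 1): e=[-57,0,114] → .  [on edge]
    (3,1)@(7, 3): e=[9,36,12] → X
    (4,1)@(9, 3): e=[-3,26,34] → .
    (3,2)@(7, 5): e=[15,22,20] → X
    (4,2)@(9, 5): e=[3,12,42] → X
    (5,2)@(11, 5): e=[-9,2,64] → .
    (2,3)@(5, 7): e=[33,18,6] → X
    (4,3)@(9, 7): e=[9,-2,50] → .
    (2,4)@(5, 9): e=[39,4,14] → X
    (3,4)@(7, 9): e=[27,-6,36] → .
    (1,5)@(3, 11): e=[57,0,0] → .  [on edge]
  covered (7 px):
    . . . X . . . . . . . .
    . . . X . . . . . . . .
    . . . X X . . . . . . .
    . . X X . . . . . . . .
    . . X . . . . . . . . .
    . . . . . . . . . . . .
    . . . . . . . . . . . .
T2:
  2·area = 16
  edge (20, 8)→(24, 12): d=(4,4) right/bottom  bias=-1
  edge (24, 12)→(8, 0): d=(-16,-12) top-left  bias=+0
  edge (8, 0)→(20, 8): d=(12,8) right/bottom  bias=-1
    (6,0)@(13, 1): e=[0,44,-28] → .  [on edge]
    (7,1)@(15, 3): e=[0,36,-20] → .  [on edge]
    (7,2)@(15, 5): e=[8,4,4] → X
    (8,2)@(17, 5): e=[0,28,-12] → .  [on edge]
    (7,3)@(15, 7): e=[16,-28,28] → .
    (9,3)@(19, 7): e=[0,20,-4] → .  [on edge]
    (10,4)@(21, 9): e=[0,12,4] → .  [on edge]
    (11,5)@(23, 11): e=[0,4,12] → .  [on edge]
  covered (1 px):
    . . . . . . . . . . . .
    . . . . . . . . . . . .
    . . . . . . . X . . . .
    . . . . . . . . . . . .
    . . . . . . . . . . . .
    . . . . . . . . . . . .
    . . . . . . . . . . . .
T3:
  2·area = 32
  edge (2, 8)→(18, 6): d=(16,-2) top-left  bias=+0
  edge (18, 6)→(2, 10): d=(-16,4) right/bottom  bias=-1
  edge (2, 10)→(2, 8): d=(0,-2) top-left  bias=+0
    (5,3)@(11, 7): e=[2,12,18] → X
    (6,3)@(13, 7): e=[6,4,22] → X
    (7,3)@(15, 7): e=[10,-4,26] → .
    (1,4)@(3, 9): e=[18,12,2] → X
    (2,4)@(5, 9): e=[22,4,6] → X
    (3,4)@(7, 9): e=[26,-4,10] → .
    (5,4)@(11, 9): e=[34,-20,18] → .
    (6,4)@(13, 9): e=[38,-28,22] → .
    (1,5)@(3, 11): e=[50,-20,2] → .
    (2,5)@(5, 11): e=[54,-28,6] → .
  covered (4 px):
    . . . . . . . . . . . .
    . . . . . . . . . . . .
    . . . . . . . . . . . .
    . . . . . X X . . . . .
    . X X . . . . . . . . .
    . . . . . . . . . . . .
    . . . . . . . . . . . .

Answer: [[3,0],[3,1],[3,2],[4,2],[2,3],[3,3],[2,4]]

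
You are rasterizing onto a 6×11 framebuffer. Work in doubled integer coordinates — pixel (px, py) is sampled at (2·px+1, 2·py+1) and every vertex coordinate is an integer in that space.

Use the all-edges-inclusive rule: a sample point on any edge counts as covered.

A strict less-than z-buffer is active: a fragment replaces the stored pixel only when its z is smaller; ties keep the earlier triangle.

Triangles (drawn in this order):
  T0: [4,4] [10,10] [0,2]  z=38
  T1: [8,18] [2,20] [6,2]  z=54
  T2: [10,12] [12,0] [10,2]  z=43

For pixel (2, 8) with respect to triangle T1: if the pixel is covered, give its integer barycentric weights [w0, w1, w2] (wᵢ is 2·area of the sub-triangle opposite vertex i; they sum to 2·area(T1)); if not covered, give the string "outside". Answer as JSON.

T0:
  2·area = 12
  edge (4, 4)→(10, 10): d=(6,6) inclusive
  edge (10, 10)→(0, 2): d=(-10,-8) inclusive
  edge (0, 2)→(4, 4): d=(4,2) inclusive
    (0,0)@(1, 1): e=[0,18,-6] → .  [on edge]
    (1,1)@(3, 3): e=[0,14,-2] → .  [on edge]
    (2,2)@(5, 5): e=[0,10,2] → X  [on edge]
    (3,2)@(7, 5): e=[-12,26,-2] → .
    (2,3)@(5, 7): e=[12,-10,10] → .
    (3,3)@(7, 7): e=[0,6,6] → X  [on edge]
    (4,3)@(9, 7): e=[-12,22,2] → .
    (3,4)@(7, 9): e=[12,-14,14] → .
    (4,4)@(9, 9): e=[0,2,10] → X  [on edge]
    (5,4)@(11, 9): e=[-12,18,6] → .
    (4,5)@(9, 11): e=[12,-18,18] → .
    (5,5)@(11, 11): e=[0,-2,14] → .  [on edge]
  covered (3 px):
    . . . . . .
    . . . . . .
    . . X . . .
    . . . X . .
    . . . . X .
    . . . . . .
    . . . . . .
    . . . . . .
    . . . . . .
    . . . . . .
    . . . . . .
T1:
  2·area = 100
  edge (8, 18)→(2, 20): d=(-6,2) inclusive
  edge (2, 20)→(6, 2): d=(4,-18) inclusive
  edge (6, 2)→(8, 18): d=(2,16) inclusive
    (2,3)@(5, 7): e=[72,2,26] → X
    (3,3)@(7, 7): e=[68,38,-6] → .
    (2,4)@(5, 9): e=[60,10,30] → X
    (3,4)@(7, 9): e=[56,46,-2] → .
    (2,5)@(5, 11): e=[48,18,34] → X
    (3,5)@(7, 11): e=[44,54,2] → X
    (4,5)@(9, 11): e=[40,90,-30] → .
    (2,6)@(5, 13): e=[36,26,38] → X
    (4,6)@(9, 13): e=[28,98,-26] → .
    (2,7)@(5, 15): e=[24,34,42] → X
    (4,7)@(9, 15): e=[16,106,-22] → .
    (1,8)@(3, 17): e=[16,6,78] → X
    (5,8)@(11, 17): e=[0,150,-50] → .  [on edge]
    (2,9)@(5, 19): e=[0,50,50] → X  [on edge]
  covered (13 px):
    . . . . . .
    . . . . . .
    . . . . . .
    . . X . . .
    . . X . . .
    . . X X . .
    . . X X . .
    . . X X . .
    . X X X . .
    . X X . . .
    . . . . . .
T2:
  2·area = 20  (B↔C swapped to make it positive)
  edge (10, 12)→(10, 2): d=(0,-10) inclusive
  edge (10, 2)→(12, 0): d=(2,-2) inclusive
  edge (12, 0)→(10, 12): d=(-2,12) inclusive
    (5,0)@(11, 1): e=[10,0,10] → X  [on edge]
    (4,1)@(9, 3): e=[-10,0,30] → .  [on edge]
    (5,1)@(11, 3): e=[10,4,6] → X
    (3,2)@(7, 5): e=[-30,0,50] → .  [on edge]
    (5,2)@(11, 5): e=[10,8,2] → X
    (2,3)@(5, 7): e=[-50,0,70] → .  [on edge]
    (5,3)@(11, 7): e=[10,12,-2] → .
    (1,4)@(3, 9): e=[-70,0,90] → .  [on edge]
    (0,5)@(1, 11): e=[-90,0,110] → .  [on edge]
  covered (3 px):
    . . . . . X
    . . . . . X
    . . . . . X
    . . . . . .
    . . . . . .
    . . . . . .
    . . . . . .
    . . . . . .
    . . . . . .
    . . . . . .
    . . . . . .

Result: [42,46,12]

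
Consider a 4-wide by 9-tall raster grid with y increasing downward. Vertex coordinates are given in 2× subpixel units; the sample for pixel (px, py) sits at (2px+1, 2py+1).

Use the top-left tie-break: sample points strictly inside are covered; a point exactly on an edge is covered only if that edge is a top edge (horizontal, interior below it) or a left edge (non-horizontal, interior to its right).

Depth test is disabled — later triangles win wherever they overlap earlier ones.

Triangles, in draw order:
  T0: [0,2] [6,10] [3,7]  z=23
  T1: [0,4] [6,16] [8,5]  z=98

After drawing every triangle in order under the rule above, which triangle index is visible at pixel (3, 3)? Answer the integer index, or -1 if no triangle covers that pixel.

T0:
  2·area = 6
  edge (0, 2)→(6, 10): d=(6,8) right/bottom  bias=-1
  edge (6, 10)→(3, 7): d=(-3,-3) top-left  bias=+0
  edge (3, 7)→(0, 2): d=(-3,-5) top-left  bias=+0
    (0,2)@(1, 5): e=[10,0,-4] → ·  [on edge]
    (1,3)@(3, 7): e=[6,0,0] → #  [on edge]
    (2,3)@(5, 7): e=[-10,6,10] → ·
    (1,4)@(3, 9): e=[18,-6,-6] → ·
    (2,4)@(5, 9): e=[2,0,4] → #  [on edge]
    (3,4)@(7, 9): e=[-14,6,14] → ·
    (2,5)@(5, 11): e=[14,-6,-2] → ·
    (3,5)@(7, 11): e=[-2,0,8] → ·  [on edge]
  covered (2 px):
    · · · ·
    · · · ·
    · · · ·
    · # · ·
    · · # ·
    · · · ·
    · · · ·
    · · · ·
    · · · ·
T1:
  2·area = 90  (B↔C swapped to make it positive)
  edge (0, 4)→(8, 5): d=(8,1) right/bottom  bias=-1
  edge (8, 5)→(6, 16): d=(-2,11) right/bottom  bias=-1
  edge (6, 16)→(0, 4): d=(-6,-12) top-left  bias=+0
    (0,2)@(1, 5): e=[7,77,6] → #
    (1,2)@(3, 5): e=[5,55,30] → #
    (2,2)@(5, 5): e=[3,33,54] → #
    (3,2)@(7, 5): e=[1,11,78] → #
    (0,3)@(1, 7): e=[23,73,-6] → ·
    (1,3)@(3, 7): e=[21,51,18] → #
    (1,4)@(3, 9): e=[37,47,6] → #
    (1,5)@(3, 11): e=[53,43,-6] → ·
    (2,5)@(5, 11): e=[51,21,18] → #
    (3,5)@(7, 11): e=[49,-1,42] → ·
    (2,6)@(5, 13): e=[67,17,6] → #
    (3,6)@(7, 13): e=[65,-5,30] → ·
  covered (12 px):
    · · · ·
    · · · ·
    # # # #
    · # # #
    · # # #
    · · # ·
    · · # ·
    · · · ·
    · · · ·

Z-buffer (winner per pixel, '.' = empty):
  . . . .
  . . . .
  1 1 1 1
  . 1 1 1
  . 1 1 1
  . . 1 .
  . . 1 .
  . . . .
  . . . .

Result: 1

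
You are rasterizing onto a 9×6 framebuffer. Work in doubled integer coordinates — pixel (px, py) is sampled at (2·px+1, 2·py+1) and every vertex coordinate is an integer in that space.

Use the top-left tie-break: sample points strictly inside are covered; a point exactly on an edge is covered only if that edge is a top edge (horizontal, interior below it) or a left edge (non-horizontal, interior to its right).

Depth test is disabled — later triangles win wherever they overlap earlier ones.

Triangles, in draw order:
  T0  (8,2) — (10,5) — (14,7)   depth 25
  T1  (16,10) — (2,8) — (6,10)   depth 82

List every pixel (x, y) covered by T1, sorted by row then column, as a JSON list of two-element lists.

T0:
  2·area = 8  (B↔C swapped to make it positive)
  edge (8, 2)→(14, 7): d=(6,5) right/bottom  bias=-1
  edge (14, 7)→(10, 5): d=(-4,-2) top-left  bias=+0
  edge (10, 5)→(8, 2): d=(-2,-3) top-left  bias=+0
    (4,1)@(9, 3): e=[1,6,1] → #
    (5,1)@(11, 3): e=[-9,10,7] → ·
    (4,2)@(9, 5): e=[13,-2,-3] → ·
    (5,2)@(11, 5): e=[3,2,3] → #
    (6,2)@(13, 5): e=[-7,6,9] → ·
    (5,3)@(11, 7): e=[15,-6,-1] → ·
  covered (2 px):
    · · · · · · · · ·
    · · · · # · · · ·
    · · · · · # · · ·
    · · · · · · · · ·
    · · · · · · · · ·
    · · · · · · · · ·
T1:
  2·area = 20  (B↔C swapped to make it positive)
  edge (16, 10)→(6, 10): d=(-10,0) right/bottom  bias=-1
  edge (6, 10)→(2, 8): d=(-4,-2) top-left  bias=+0
  edge (2, 8)→(16, 10): d=(14,2) right/bottom  bias=-1
    (2,4)@(5, 9): e=[10,2,8] → #
    (3,4)@(7, 9): e=[10,6,4] → #
    (4,4)@(9, 9): e=[10,10,0] → ·  [on edge]
    (2,5)@(5, 11): e=[-10,-6,36] → ·
    (3,5)@(7, 11): e=[-10,-2,32] → ·
  covered (2 px):
    · · · · · · · · ·
    · · · · · · · · ·
    · · · · · · · · ·
    · · · · · · · · ·
    · · # # · · · · ·
    · · · · · · · · ·

Result: [[2,4],[3,4]]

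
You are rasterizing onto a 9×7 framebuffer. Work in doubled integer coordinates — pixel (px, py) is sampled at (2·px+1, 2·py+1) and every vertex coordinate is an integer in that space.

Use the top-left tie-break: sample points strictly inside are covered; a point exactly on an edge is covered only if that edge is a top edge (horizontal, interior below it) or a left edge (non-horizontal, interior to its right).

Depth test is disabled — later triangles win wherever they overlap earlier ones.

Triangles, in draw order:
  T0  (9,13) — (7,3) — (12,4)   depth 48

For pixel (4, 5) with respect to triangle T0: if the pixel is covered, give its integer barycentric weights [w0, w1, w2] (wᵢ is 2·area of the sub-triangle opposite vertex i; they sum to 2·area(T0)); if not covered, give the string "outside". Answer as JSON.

T0:
  2·area = 48
  edge (9, 13)→(7, 3): d=(-2,-10) top-left  bias=+0
  edge (7, 3)→(12, 4): d=(5,1) right/bottom  bias=-1
  edge (12, 4)→(9, 13): d=(-3,9) right/bottom  bias=-1
    (6,0)@(13, 1): e=[64,-16,0] → .  [on edge]
    (3,1)@(7, 3): e=[0,0,48] → .  [on edge]
    (4,2)@(9, 5): e=[16,8,24] → X
    (5,2)@(11, 5): e=[36,6,6] → X
    (6,2)@(13, 5): e=[56,4,-12] → .
    (8,2)@(17, 5): e=[96,0,-48] → .  [on edge]
    (4,3)@(9, 7): e=[12,18,18] → X
    (5,3)@(11, 7): e=[32,16,0] → .  [on edge]
    (4,4)@(9, 9): e=[8,28,12] → X
    (5,4)@(11, 9): e=[28,26,-6] → .
    (4,5)@(9, 11): e=[4,38,6] → X
    (5,5)@(11, 11): e=[24,36,-12] → .
    (4,6)@(9, 13): e=[0,48,0] → .  [on edge]
  covered (5 px):
    . . . . . . . . .
    . . . . . . . . .
    . . . . X X . . .
    . . . . X . . . .
    . . . . X . . . .
    . . . . X . . . .
    . . . . . . . . .

Result: [38,6,4]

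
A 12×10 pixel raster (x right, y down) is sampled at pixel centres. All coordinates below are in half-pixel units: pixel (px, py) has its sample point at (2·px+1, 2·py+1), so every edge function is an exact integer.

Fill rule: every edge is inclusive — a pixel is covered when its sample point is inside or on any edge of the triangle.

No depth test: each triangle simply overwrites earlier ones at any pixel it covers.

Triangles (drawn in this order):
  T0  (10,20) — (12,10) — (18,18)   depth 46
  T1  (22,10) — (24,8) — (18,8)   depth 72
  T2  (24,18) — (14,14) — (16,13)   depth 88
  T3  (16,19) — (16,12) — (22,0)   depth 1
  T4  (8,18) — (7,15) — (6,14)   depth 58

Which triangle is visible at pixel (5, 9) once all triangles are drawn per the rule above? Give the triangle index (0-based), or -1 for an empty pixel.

T0:
  2·area = 76
  edge (10, 20)→(12, 10): d=(2,-10) inclusive
  edge (12, 10)→(18, 18): d=(6,8) inclusive
  edge (18, 18)→(10, 20): d=(-8,2) inclusive
    (6,2)@(13, 5): e=[0,-38,114] → ·  [on edge]
    (6,6)@(13, 13): e=[16,10,50] → #
    (7,6)@(15, 13): e=[36,-6,46] → ·
    (5,7)@(11, 15): e=[0,38,38] → #  [on edge]
    (7,7)@(15, 15): e=[40,6,30] → #
    (8,7)@(17, 15): e=[60,-10,26] → ·
    (5,8)@(11, 17): e=[4,50,22] → #
    (8,8)@(17, 17): e=[64,2,10] → #
    (9,8)@(19, 17): e=[84,-14,6] → ·
    (5,9)@(11, 19): e=[8,62,6] → #
    (7,9)@(15, 19): e=[48,30,-2] → ·
    (8,9)@(17, 19): e=[68,14,-6] → ·
  covered (10 px):
    · · · · · · · · · · · ·
    · · · · · · · · · · · ·
    · · · · · · · · · · · ·
    · · · · · · · · · · · ·
    · · · · · · · · · · · ·
    · · · · · · · · · · · ·
    · · · · · · # · · · · ·
    · · · · · # # # · · · ·
    · · · · · # # # # · · ·
    · · · · · # # · · · · ·
T1:
  2·area = 12  (B↔C swapped to make it positive)
  edge (22, 10)→(18, 8): d=(-4,-2) inclusive
  edge (18, 8)→(24, 8): d=(6,0) inclusive
  edge (24, 8)→(22, 10): d=(-2,2) inclusive
    (10,4)@(21, 9): e=[2,6,4] → #
    (11,4)@(23, 9): e=[6,6,0] → #  [on edge]
    (10,5)@(21, 11): e=[-6,18,0] → ·  [on edge]
    (11,5)@(23, 11): e=[-2,18,-4] → ·
    (9,6)@(19, 13): e=[-18,30,0] → ·  [on edge]
    (8,7)@(17, 15): e=[-30,42,0] → ·  [on edge]
    (7,8)@(15, 17): e=[-42,54,0] → ·  [on edge]
    (6,9)@(13, 19): e=[-54,66,0] → ·  [on edge]
  covered (2 px):
    · · · · · · · · · · · ·
    · · · · · · · · · · · ·
    · · · · · · · · · · · ·
    · · · · · · · · · · · ·
    · · · · · · · · · · # #
    · · · · · · · · · · · ·
    · · · · · · · · · · · ·
    · · · · · · · · · · · ·
    · · · · · · · · · · · ·
    · · · · · · · · · · · ·
T2:
  2·area = 18
  edge (24, 18)→(14, 14): d=(-10,-4) inclusive
  edge (14, 14)→(16, 13): d=(2,-1) inclusive
  edge (16, 13)→(24, 18): d=(8,5) inclusive
    (8,7)@(17, 15): e=[2,5,11] → #
    (9,7)@(19, 15): e=[10,7,1] → #
    (10,7)@(21, 15): e=[18,9,-9] → ·
    (8,8)@(17, 17): e=[-18,9,27] → ·
    (9,8)@(19, 17): e=[-10,11,17] → ·
  covered (2 px):
    · · · · · · · · · · · ·
    · · · · · · · · · · · ·
    · · · · · · · · · · · ·
    · · · · · · · · · · · ·
    · · · · · · · · · · · ·
    · · · · · · · · · · · ·
    · · · · · · · · · · · ·
    · · · · · · · · # # · ·
    · · · · · · · · · · · ·
    · · · · · · · · · · · ·
T3:
  2·area = 42
  edge (16, 19)→(16, 12): d=(0,-7) inclusive
  edge (16, 12)→(22, 0): d=(6,-12) inclusive
  edge (22, 0)→(16, 19): d=(-6,19) inclusive
    (10,1)@(21, 3): e=[35,6,1] → #
    (11,1)@(23, 3): e=[49,30,-37] → ·
    (10,2)@(21, 5): e=[35,18,-11] → ·
    (9,3)@(19, 7): e=[21,6,15] → #
    (10,3)@(21, 7): e=[35,30,-23] → ·
    (9,4)@(19, 9): e=[21,18,3] → #
    (10,4)@(21, 9): e=[35,42,-35] → ·
    (8,5)@(17, 11): e=[7,6,29] → #
    (9,5)@(19, 11): e=[21,30,-9] → ·
    (8,6)@(17, 13): e=[7,18,17] → #
    (9,6)@(19, 13): e=[21,42,-21] → ·
    (8,7)@(17, 15): e=[7,30,5] → #
  covered (6 px):
    · · · · · · · · · · · ·
    · · · · · · · · · · # ·
    · · · · · · · · · · · ·
    · · · · · · · · · # · ·
    · · · · · · · · · # · ·
    · · · · · · · · # · · ·
    · · · · · · · · # · · ·
    · · · · · · · · # · · ·
    · · · · · · · · · · · ·
    · · · · · · · · · · · ·
T4:
  2·area = 2  (B↔C swapped to make it positive)
  edge (8, 18)→(6, 14): d=(-2,-4) inclusive
  edge (6, 14)→(7, 15): d=(1,1) inclusive
  edge (7, 15)→(8, 18): d=(1,3) inclusive
    (1,1)@(3, 3): e=[10,-8,0] → ·  [on edge]
    (0,4)@(1, 9): e=[-10,0,12] → ·  [on edge]
    (2,4)@(5, 9): e=[6,-4,0] → ·  [on edge]
    (1,5)@(3, 11): e=[-6,0,8] → ·  [on edge]
    (2,6)@(5, 13): e=[-2,0,4] → ·  [on edge]
    (3,7)@(7, 15): e=[2,0,0] → #  [on edge]
    (4,7)@(9, 15): e=[10,-2,-6] → ·
    (3,8)@(7, 17): e=[-2,2,2] → ·
    (4,8)@(9, 17): e=[6,0,-4] → ·  [on edge]
    (5,9)@(11, 19): e=[10,0,-8] → ·  [on edge]
  covered (1 px):
    · · · · · · · · · · · ·
    · · · · · · · · · · · ·
    · · · · · · · · · · · ·
    · · · · · · · · · · · ·
    · · · · · · · · · · · ·
    · · · · · · · · · · · ·
    · · · · · · · · · · · ·
    · · · # · · · · · · · ·
    · · · · · · · · · · · ·
    · · · · · · · · · · · ·

Z-buffer (winner per pixel, '.' = empty):
  . . . . . . . . . . . .
  . . . . . . . . . . 3 .
  . . . . . . . . . . . .
  . . . . . . . . . 3 . .
  . . . . . . . . . 3 1 1
  . . . . . . . . 3 . . .
  . . . . . . 0 . 3 . . .
  . . . 4 . 0 0 0 3 2 . .
  . . . . . 0 0 0 0 . . .
  . . . . . 0 0 . . . . .

Answer: 0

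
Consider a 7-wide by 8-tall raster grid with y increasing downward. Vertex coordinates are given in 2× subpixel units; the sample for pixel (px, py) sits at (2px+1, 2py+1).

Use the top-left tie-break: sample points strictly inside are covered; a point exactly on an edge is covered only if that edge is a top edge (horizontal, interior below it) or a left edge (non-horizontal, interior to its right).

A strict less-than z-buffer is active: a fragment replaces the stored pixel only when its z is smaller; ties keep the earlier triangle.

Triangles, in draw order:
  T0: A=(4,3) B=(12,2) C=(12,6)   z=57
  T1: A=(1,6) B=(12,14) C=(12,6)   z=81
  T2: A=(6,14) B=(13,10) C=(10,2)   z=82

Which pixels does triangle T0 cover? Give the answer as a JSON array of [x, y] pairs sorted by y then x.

T0:
  2·area = 32
  edge (4, 3)→(12, 2): d=(8,-1) top-left  bias=+0
  edge (12, 2)→(12, 6): d=(0,4) right/bottom  bias=-1
  edge (12, 6)→(4, 3): d=(-8,-3) top-left  bias=+0
    (2,1)@(5, 3): e=[1,28,3] → █
    (3,1)@(7, 3): e=[3,20,9] → █
    (4,1)@(9, 3): e=[5,12,15] → █
    (5,1)@(11, 3): e=[7,4,21] → █
    (6,1)@(13, 3): e=[9,-4,27] → ·
    (2,2)@(5, 5): e=[17,28,-13] → ·
    (3,2)@(7, 5): e=[19,20,-7] → ·
    (4,2)@(9, 5): e=[21,12,-1] → ·
    (5,2)@(11, 5): e=[23,4,5] → █
    (6,2)@(13, 5): e=[25,-4,11] → ·
    (5,3)@(11, 7): e=[39,4,-11] → ·
  covered (5 px):
    · · · · · · ·
    · · █ █ █ █ ·
    · · · · · █ ·
    · · · · · · ·
    · · · · · · ·
    · · · · · · ·
    · · · · · · ·
    · · · · · · ·
T1:
  2·area = 88  (B↔C swapped to make it positive)
  edge (1, 6)→(12, 6): d=(11,0) top-left  bias=+0
  edge (12, 6)→(12, 14): d=(0,8) right/bottom  bias=-1
  edge (12, 14)→(1, 6): d=(-11,-8) top-left  bias=+0
    (1,3)@(3, 7): e=[11,72,5] → █
    (2,3)@(5, 7): e=[11,56,21] → █
    (3,3)@(7, 7): e=[11,40,37] → █
    (4,3)@(9, 7): e=[11,24,53] → █
    (5,3)@(11, 7): e=[11,8,69] → █
    (6,3)@(13, 7): e=[11,-8,85] → ·
    (1,4)@(3, 9): e=[33,72,-17] → ·
    (2,4)@(5, 9): e=[33,56,-1] → ·
    (3,4)@(7, 9): e=[33,40,15] → █
    (6,4)@(13, 9): e=[33,-8,63] → ·
    (3,5)@(7, 11): e=[55,40,-7] → ·
    (4,5)@(9, 11): e=[55,24,9] → █
  covered (11 px):
    · · · · · · ·
    · · · · · · ·
    · · · · · · ·
    · █ █ █ █ █ ·
    · · · █ █ █ ·
    · · · · █ █ ·
    · · · · · █ ·
    · · · · · · ·
T2:
  2·area = 68  (B↔C swapped to make it positive)
  edge (6, 14)→(10, 2): d=(4,-12) top-left  bias=+0
  edge (10, 2)→(13, 10): d=(3,8) right/bottom  bias=-1
  edge (13, 10)→(6, 14): d=(-7,4) right/bottom  bias=-1
    (4,2)@(9, 5): e=[0,17,51] → █  [on edge]
    (5,2)@(11, 5): e=[24,1,43] → █
    (6,2)@(13, 5): e=[48,-15,35] → ·
    (4,3)@(9, 7): e=[8,23,37] → █
    (6,3)@(13, 7): e=[56,-9,21] → ·
    (4,4)@(9, 9): e=[16,29,23] → █
    (6,4)@(13, 9): e=[64,-3,7] → ·
    (3,5)@(7, 11): e=[0,51,17] → █  [on edge]
    (6,5)@(13, 11): e=[72,3,-7] → ·
    (3,6)@(7, 13): e=[8,57,3] → █
    (4,6)@(9, 13): e=[32,41,-5] → ·
    (5,6)@(11, 13): e=[56,25,-13] → ·
  covered (10 px):
    · · · · · · ·
    · · · · · · ·
    · · · · █ █ ·
    · · · · █ █ ·
    · · · · █ █ ·
    · · · █ █ █ ·
    · · · █ · · ·
    · · · · · · ·

Final: [[2,1],[3,1],[4,1],[5,1],[5,2]]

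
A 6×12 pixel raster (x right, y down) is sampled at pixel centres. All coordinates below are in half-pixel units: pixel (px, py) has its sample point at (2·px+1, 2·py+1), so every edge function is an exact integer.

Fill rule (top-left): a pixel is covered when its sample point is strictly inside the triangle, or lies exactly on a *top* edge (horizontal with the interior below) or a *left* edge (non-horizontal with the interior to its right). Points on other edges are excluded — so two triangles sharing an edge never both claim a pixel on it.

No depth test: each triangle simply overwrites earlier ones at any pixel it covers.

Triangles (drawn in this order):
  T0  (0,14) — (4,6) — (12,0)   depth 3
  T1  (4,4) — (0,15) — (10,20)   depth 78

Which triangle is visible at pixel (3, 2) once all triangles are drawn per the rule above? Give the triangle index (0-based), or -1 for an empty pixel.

T0:
  2·area = 40
  edge (0, 14)→(4, 6): d=(4,-8) top-left  bias=+0
  edge (4, 6)→(12, 0): d=(8,-6) top-left  bias=+0
  edge (12, 0)→(0, 14): d=(-12,14) right/bottom  bias=-1
    (5,0)@(11, 1): e=[36,2,2] → #
    (4,1)@(9, 3): e=[28,6,6] → #
    (5,1)@(11, 3): e=[44,18,-22] → ·
    (3,2)@(7, 5): e=[20,10,10] → #
    (4,2)@(9, 5): e=[36,22,-18] → ·
    (2,3)@(5, 7): e=[12,14,14] → #
    (3,3)@(7, 7): e=[28,26,-14] → ·
    (1,4)@(3, 9): e=[4,18,18] → #
    (2,4)@(5, 9): e=[20,30,-10] → ·
    (1,5)@(3, 11): e=[12,34,-6] → ·
  covered (5 px):
    · · · · · #
    · · · · # ·
    · · · # · ·
    · · # · · ·
    · # · · · ·
    · · · · · ·
    · · · · · ·
    · · · · · ·
    · · · · · ·
    · · · · · ·
    · · · · · ·
    · · · · · ·
T1:
  2·area = 130  (B↔C swapped to make it positive)
  edge (4, 4)→(10, 20): d=(6,16) right/bottom  bias=-1
  edge (10, 20)→(0, 15): d=(-10,-5) top-left  bias=+0
  edge (0, 15)→(4, 4): d=(4,-11) top-left  bias=+0
    (1,3)@(3, 7): e=[34,95,1] → #
    (2,3)@(5, 7): e=[2,105,23] → #
    (3,3)@(7, 7): e=[-30,115,45] → ·
    (1,4)@(3, 9): e=[46,75,9] → #
    (3,4)@(7, 9): e=[-18,95,53] → ·
    (1,5)@(3, 11): e=[58,55,17] → #
    (3,5)@(7, 11): e=[-6,75,61] → ·
    (0,6)@(1, 13): e=[102,25,3] → #
    (3,6)@(7, 13): e=[6,55,69] → #
    (4,6)@(9, 13): e=[-26,65,91] → ·
    (0,7)@(1, 15): e=[114,5,11] → #
    (4,7)@(9, 15): e=[-14,45,99] → ·
  covered (17 px):
    · · · · · ·
    · · · · · ·
    · · · · · ·
    · # # · · ·
    · # # · · ·
    · # # · · ·
    # # # # · ·
    # # # # · ·
    · · # # · ·
    · · · · # ·
    · · · · · ·
    · · · · · ·

Z-buffer (winner per pixel, '.' = empty):
  . . . . . 0
  . . . . 0 .
  . . . 0 . .
  . 1 1 . . .
  . 1 1 . . .
  . 1 1 . . .
  1 1 1 1 . .
  1 1 1 1 . .
  . . 1 1 . .
  . . . . 1 .
  . . . . . .
  . . . . . .

Final: 0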